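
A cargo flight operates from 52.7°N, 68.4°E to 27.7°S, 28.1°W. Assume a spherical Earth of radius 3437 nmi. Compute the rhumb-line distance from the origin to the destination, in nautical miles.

7027 nmi

Δψ = ln[tan(π/4+φ₂/2)/tan(π/4+φ₁/2)] = -1.5896;  Δφ = -1.4032 rad,  Δλ = -1.6842 rad
q = Δφ/Δψ = 0.8827
d = R·√(Δφ² + q²Δλ²) = 3437·2.04440 = 7027 nmi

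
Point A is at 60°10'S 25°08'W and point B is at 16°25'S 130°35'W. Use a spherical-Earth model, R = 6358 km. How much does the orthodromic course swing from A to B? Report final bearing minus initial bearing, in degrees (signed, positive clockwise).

+82.5°

At departure: θ₁ = atan2(sin Δλ cos φ₂, cos φ₁ sin φ₂ − sin φ₁ cos φ₂ cos Δλ) = 248.60°
At arrival: θ₂ = atan2(sin Δλ cos φ₁, −cos φ₂ sin φ₁ + sin φ₂ cos φ₁ cos Δλ) = 331.13°
Δθ = θ₂ − θ₁ = +82.5°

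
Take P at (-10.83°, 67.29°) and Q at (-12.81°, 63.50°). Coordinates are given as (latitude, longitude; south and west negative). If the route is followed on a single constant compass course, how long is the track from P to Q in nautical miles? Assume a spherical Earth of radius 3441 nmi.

Rhumb course C = atan2(Δλ, Δψ) with Δψ = ln[tan(π/4+φ₂/2)/tan(π/4+φ₁/2)] = -0.0353, Δλ = -0.0661 → C = 241.91°
d = R·|Δφ| / |cos C| = 3441·0.03456 / 0.47089 = 253 nmi

253 nmi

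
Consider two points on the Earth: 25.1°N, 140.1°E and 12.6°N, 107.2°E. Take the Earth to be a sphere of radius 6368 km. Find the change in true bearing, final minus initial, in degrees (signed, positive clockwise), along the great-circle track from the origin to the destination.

-11.0°

At departure: θ₁ = atan2(sin Δλ cos φ₂, cos φ₁ sin φ₂ − sin φ₁ cos φ₂ cos Δλ) = 254.20°
At arrival: θ₂ = atan2(sin Δλ cos φ₁, −cos φ₂ sin φ₁ + sin φ₂ cos φ₁ cos Δλ) = 243.23°
Δθ = θ₂ − θ₁ = -11.0°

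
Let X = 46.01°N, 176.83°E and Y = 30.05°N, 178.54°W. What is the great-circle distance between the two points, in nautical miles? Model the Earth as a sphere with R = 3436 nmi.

cos σ = sin φ₁ sin φ₂ + cos φ₁ cos φ₂ cos Δλ
      = sin(46.01°)sin(30.05°) + cos(46.01°)cos(30.05°)cos(4.63°) = 0.9595
σ = 16.364° → d = Rσ = 3436·0.28560 = 981 nmi

981 nmi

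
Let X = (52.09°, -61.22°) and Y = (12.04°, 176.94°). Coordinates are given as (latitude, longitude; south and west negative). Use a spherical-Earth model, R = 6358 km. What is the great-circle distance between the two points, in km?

10960 km

Haversine: a = sin²(Δφ/2)+cos φ₁ cos φ₂ sin²(Δλ/2) = 0.57622;  σ = 2·atan2(√a,√(1−a))
σ = 98.768° → d = Rσ = 6358·1.72382 = 10960 km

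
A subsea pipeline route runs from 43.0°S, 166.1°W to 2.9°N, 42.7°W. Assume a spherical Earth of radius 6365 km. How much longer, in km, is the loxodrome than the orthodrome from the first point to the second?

Great circle: cos σ = sin φ₁ sin φ₂ + cos φ₁ cos φ₂ cos Δλ,  σ = 2.0226 rad → d_gc = 12873.8 km
Rhumb line: Δψ = +0.8835, q = Δφ/Δψ = 0.9068, d_rh = R√(Δφ²+q²Δλ²) = 13435.6 km
Excess = 13435.6 − 12873.8 = 561.8 ≈ 562 km

562 km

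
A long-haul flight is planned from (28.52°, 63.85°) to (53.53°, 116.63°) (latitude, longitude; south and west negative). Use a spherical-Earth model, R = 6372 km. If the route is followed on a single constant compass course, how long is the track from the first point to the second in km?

5153 km

Δψ = ln[tan(π/4+φ₂/2)/tan(π/4+φ₁/2)] = +0.5906;  Δφ = +0.4365 rad,  Δλ = +0.9212 rad
q = Δφ/Δψ = 0.7391
d = R·√(Δφ² + q²Δλ²) = 6372·0.80875 = 5153 km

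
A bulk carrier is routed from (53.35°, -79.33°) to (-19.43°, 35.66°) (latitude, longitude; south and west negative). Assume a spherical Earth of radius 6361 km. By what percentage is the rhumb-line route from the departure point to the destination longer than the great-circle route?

Great circle: σ = 2.0998 rad → d_gc = Rσ = 13357.0 km
Rhumb: Δφ = -1.2703, Δλ = +2.0070, Δψ = -1.4508, q = Δφ/Δψ = 0.8755 → d_rh = R√(Δφ²+q²Δλ²) = 13791.9 km
Excess = (13791.9 − 13357.0) / 13357.0 = 434.9 / 13357.0 = 3.26% ≈ 3.3%

3.3%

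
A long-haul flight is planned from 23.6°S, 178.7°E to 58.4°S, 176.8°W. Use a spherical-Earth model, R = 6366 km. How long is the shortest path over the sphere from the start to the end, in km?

3883 km

Haversine: a = sin²(Δφ/2)+cos φ₁ cos φ₂ sin²(Δλ/2) = 0.09017;  σ = 2·atan2(√a,√(1−a))
σ = 34.948° → d = Rσ = 6366·0.60996 = 3883 km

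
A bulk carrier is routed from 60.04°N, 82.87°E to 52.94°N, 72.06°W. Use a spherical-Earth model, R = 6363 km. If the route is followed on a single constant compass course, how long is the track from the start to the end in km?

9498 km

Rhumb course C = atan2(Δλ, Δψ) with Δψ = ln[tan(π/4+φ₂/2)/tan(π/4+φ₁/2)] = -0.2253, Δλ = -2.7040 → C = 265.24°
d = R·|Δφ| / |cos C| = 6363·0.12392 / 0.08302 = 9498 km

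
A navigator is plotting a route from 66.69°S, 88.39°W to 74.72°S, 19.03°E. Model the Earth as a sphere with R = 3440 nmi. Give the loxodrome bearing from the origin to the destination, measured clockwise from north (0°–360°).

102.9°

Δψ = ln[tan(π/4+φ₂/2)/tan(π/4+φ₁/2)] = -0.4303
Δλ = +1.8748 rad (taken the short way round)
course = atan2(Δλ, Δψ) = 102.93°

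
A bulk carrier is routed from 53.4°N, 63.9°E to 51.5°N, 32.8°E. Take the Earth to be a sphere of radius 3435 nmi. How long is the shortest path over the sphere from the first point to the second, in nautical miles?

1133 nmi

Haversine: a = sin²(Δφ/2)+cos φ₁ cos φ₂ sin²(Δλ/2) = 0.02695;  σ = 2·atan2(√a,√(1−a))
σ = 18.897° → d = Rσ = 3435·0.32981 = 1133 nmi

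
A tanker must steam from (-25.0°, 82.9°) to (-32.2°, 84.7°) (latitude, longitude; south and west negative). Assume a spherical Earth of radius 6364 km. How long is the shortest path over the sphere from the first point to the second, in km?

819 km

Haversine: a = sin²(Δφ/2)+cos φ₁ cos φ₂ sin²(Δλ/2) = 0.00413;  σ = 2·atan2(√a,√(1−a))
σ = 7.371° → d = Rσ = 6364·0.12865 = 819 km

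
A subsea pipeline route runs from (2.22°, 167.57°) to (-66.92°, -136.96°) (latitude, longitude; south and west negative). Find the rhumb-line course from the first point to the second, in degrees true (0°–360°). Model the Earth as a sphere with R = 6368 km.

Δψ = ln[tan(π/4+φ₂/2)/tan(π/4+φ₁/2)] = -1.6275
Δλ = +0.9681 rad (taken the short way round)
course = atan2(Δλ, Δψ) = 149.25°

149.3°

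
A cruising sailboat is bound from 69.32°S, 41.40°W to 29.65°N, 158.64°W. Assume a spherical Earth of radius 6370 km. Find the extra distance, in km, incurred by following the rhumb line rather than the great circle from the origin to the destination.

Great circle: cos σ = sin φ₁ sin φ₂ + cos φ₁ cos φ₂ cos Δλ,  σ = 2.2184 rad → d_gc = 14131.4 km
Rhumb line: Δψ = +2.2435, q = Δφ/Δψ = 0.7699, d_rh = R√(Δφ²+q²Δλ²) = 14892.4 km
Excess = 14892.4 − 14131.4 = 761.0 ≈ 761 km

761 km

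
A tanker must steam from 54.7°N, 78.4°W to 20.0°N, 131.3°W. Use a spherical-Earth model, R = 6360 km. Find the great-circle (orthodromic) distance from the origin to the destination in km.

cos σ = sin φ₁ sin φ₂ + cos φ₁ cos φ₂ cos Δλ
      = sin(54.70°)sin(20.00°) + cos(54.70°)cos(20.00°)cos(-52.90°) = 0.6067
σ = 52.650° → d = Rσ = 6360·0.91892 = 5844 km

5844 km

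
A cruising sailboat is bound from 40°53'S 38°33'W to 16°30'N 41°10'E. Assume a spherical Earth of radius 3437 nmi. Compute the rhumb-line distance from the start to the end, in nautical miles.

5629 nmi

Rhumb course C = atan2(Δλ, Δψ) with Δψ = ln[tan(π/4+φ₂/2)/tan(π/4+φ₁/2)] = +1.0752, Δλ = +1.3913 → C = 52.30°
d = R·|Δφ| / |cos C| = 3437·1.00153 / 0.61148 = 5629 nmi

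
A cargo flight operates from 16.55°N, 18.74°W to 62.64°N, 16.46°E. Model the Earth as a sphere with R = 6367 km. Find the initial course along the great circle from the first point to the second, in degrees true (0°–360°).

θ = atan2( sin Δλ·cos φ₂ ,  cos φ₁ sin φ₂ − sin φ₁ cos φ₂ cos Δλ )
  = atan2(+0.2649, +0.7444) = 19.59°

19.6°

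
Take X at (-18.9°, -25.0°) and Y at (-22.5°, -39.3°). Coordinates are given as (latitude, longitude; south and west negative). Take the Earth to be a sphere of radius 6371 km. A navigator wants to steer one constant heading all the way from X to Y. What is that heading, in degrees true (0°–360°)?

254.9°

Δψ = ln[tan(π/4+φ₂/2)/tan(π/4+φ₁/2)] = -0.0672
Δλ = -0.2496 rad (taken the short way round)
course = atan2(Δλ, Δψ) = 254.93°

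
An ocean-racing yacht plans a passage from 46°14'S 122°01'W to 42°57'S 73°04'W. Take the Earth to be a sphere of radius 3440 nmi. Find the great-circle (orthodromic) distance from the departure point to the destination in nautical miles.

2069 nmi

Haversine: a = sin²(Δφ/2)+cos φ₁ cos φ₂ sin²(Δλ/2) = 0.08772;  σ = 2·atan2(√a,√(1−a))
σ = 34.457° → d = Rσ = 3440·0.60139 = 2069 nmi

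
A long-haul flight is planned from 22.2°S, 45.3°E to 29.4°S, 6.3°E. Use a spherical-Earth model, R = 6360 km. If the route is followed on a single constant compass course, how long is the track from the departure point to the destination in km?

Rhumb course C = atan2(Δλ, Δψ) with Δψ = ln[tan(π/4+φ₂/2)/tan(π/4+φ₁/2)] = -0.1397, Δλ = -0.6807 → C = 258.40°
d = R·|Δφ| / |cos C| = 6360·0.12566 / 0.20106 = 3975 km

3975 km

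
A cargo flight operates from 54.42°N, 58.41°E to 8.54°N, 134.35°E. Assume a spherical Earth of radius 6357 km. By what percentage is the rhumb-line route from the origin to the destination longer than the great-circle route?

2.6%

Great circle: σ = 1.3072 rad → d_gc = Rσ = 8309.8 km
Rhumb: Δφ = -0.8008, Δλ = +1.3254, Δψ = -0.9871, q = Δφ/Δψ = 0.8112 → d_rh = R√(Δφ²+q²Δλ²) = 8522.3 km
Excess = (8522.3 − 8309.8) / 8309.8 = 212.5 / 8309.8 = 2.56% ≈ 2.6%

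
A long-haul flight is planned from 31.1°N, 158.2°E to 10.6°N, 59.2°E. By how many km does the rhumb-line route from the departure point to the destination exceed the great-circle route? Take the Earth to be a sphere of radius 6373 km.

Great circle: cos σ = sin φ₁ sin φ₂ + cos φ₁ cos φ₂ cos Δλ,  σ = 1.6075 rad → d_gc = 10244.29 km
Rhumb line: Δψ = -0.3855, q = Δφ/Δψ = 0.9281, d_rh = R√(Δφ²+q²Δλ²) = 10470.78 km
Excess = 10470.78 − 10244.29 = 226.49 ≈ 226 km

226 km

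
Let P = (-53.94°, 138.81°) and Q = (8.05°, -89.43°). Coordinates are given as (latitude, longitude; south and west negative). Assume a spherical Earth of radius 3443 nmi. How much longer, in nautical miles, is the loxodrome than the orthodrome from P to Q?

520 nmi

Great circle: cos σ = sin φ₁ sin φ₂ + cos φ₁ cos φ₂ cos Δλ,  σ = 2.0960 rad → d_gc = 7216.5 nmi
Rhumb line: Δψ = +1.2634, q = Δφ/Δψ = 0.8564, d_rh = R√(Δφ²+q²Δλ²) = 7736.5 nmi
Excess = 7736.5 − 7216.5 = 520.0 ≈ 520 nmi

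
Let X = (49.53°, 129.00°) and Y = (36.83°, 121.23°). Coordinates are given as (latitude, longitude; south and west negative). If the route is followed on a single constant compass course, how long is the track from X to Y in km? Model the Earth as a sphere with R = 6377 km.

Rhumb course C = atan2(Δλ, Δψ) with Δψ = ln[tan(π/4+φ₂/2)/tan(π/4+φ₁/2)] = -0.3057, Δλ = -0.1356 → C = 203.92°
d = R·|Δφ| / |cos C| = 6377·0.22166 / 0.91410 = 1546 km

1546 km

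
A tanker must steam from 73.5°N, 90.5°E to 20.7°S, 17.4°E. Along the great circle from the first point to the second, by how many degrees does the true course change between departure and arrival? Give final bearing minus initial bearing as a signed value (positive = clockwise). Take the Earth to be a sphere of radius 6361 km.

Initial bearing θ₁ = atan2(sin Δλ cos φ₂, cos φ₁ sin φ₂ − sin φ₁ cos φ₂ cos Δλ) = 248.03°
Final bearing θ₂ = (initial bearing from the destination back to the start) + 180° = 196.35°
Δθ = θ₂ − θ₁ = -51.7°

-51.7°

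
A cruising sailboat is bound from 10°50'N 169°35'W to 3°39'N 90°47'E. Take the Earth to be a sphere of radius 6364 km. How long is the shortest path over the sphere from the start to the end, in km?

10968 km

Haversine: a = sin²(Δφ/2)+cos φ₁ cos φ₂ sin²(Δλ/2) = 0.57603;  σ = 2·atan2(√a,√(1−a))
σ = 98.746° → d = Rσ = 6364·1.72345 = 10968 km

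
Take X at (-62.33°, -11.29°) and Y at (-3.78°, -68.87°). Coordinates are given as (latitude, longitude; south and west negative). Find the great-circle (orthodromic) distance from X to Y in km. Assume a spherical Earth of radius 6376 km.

8027 km

cos σ = sin φ₁ sin φ₂ + cos φ₁ cos φ₂ cos Δλ
      = sin(-62.33°)sin(-3.78°) + cos(-62.33°)cos(-3.78°)cos(-57.58°) = 0.3068
σ = 72.133° → d = Rσ = 6376·1.25896 = 8027 km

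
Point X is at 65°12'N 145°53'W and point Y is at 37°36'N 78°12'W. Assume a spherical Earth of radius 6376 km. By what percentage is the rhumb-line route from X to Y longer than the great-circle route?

3.9%

Great circle: σ = 0.8229 rad → d_gc = Rσ = 5247.1 km
Rhumb: Δφ = -0.4817, Δλ = +1.1813, Δψ = -0.8056, q = Δφ/Δψ = 0.5980 → d_rh = R√(Δφ²+q²Δλ²) = 5451.4 km
Excess = (5451.4 − 5247.1) / 5247.1 = 204.3 / 5247.1 = 3.89% ≈ 3.9%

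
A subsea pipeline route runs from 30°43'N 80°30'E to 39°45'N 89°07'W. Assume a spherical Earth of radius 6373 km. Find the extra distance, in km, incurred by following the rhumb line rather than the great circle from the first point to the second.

3301 km

Great circle: cos σ = sin φ₁ sin φ₂ + cos φ₁ cos φ₂ cos Δλ,  σ = 1.9003 rad → d_gc = 12110.3 km
Rhumb line: Δψ = +0.1934, q = Δφ/Δψ = 0.8151, d_rh = R√(Δφ²+q²Δλ²) = 15411.1 km
Excess = 15411.1 − 12110.3 = 3300.8 ≈ 3301 km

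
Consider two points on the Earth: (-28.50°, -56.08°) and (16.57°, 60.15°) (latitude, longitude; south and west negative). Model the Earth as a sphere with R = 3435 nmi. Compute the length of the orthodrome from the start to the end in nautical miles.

Haversine: a = sin²(Δφ/2)+cos φ₁ cos φ₂ sin²(Δλ/2) = 0.75418;  σ = 2·atan2(√a,√(1−a))
σ = 120.555° → d = Rσ = 3435·2.10408 = 7228 nmi

7228 nmi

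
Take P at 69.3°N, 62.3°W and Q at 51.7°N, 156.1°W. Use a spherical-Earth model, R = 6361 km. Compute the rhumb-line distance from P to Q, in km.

Rhumb course C = atan2(Δλ, Δψ) with Δψ = ln[tan(π/4+φ₂/2)/tan(π/4+φ₁/2)] = -0.6426, Δλ = -1.6371 → C = 248.57°
d = R·|Δφ| / |cos C| = 6361·0.30718 / 0.36538 = 5348 km

5348 km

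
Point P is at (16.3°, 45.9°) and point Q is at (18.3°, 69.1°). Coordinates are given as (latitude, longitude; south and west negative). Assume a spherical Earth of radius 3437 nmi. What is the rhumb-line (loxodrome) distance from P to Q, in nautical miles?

Rhumb course C = atan2(Δλ, Δψ) with Δψ = ln[tan(π/4+φ₂/2)/tan(π/4+φ₁/2)] = +0.0366, Δλ = +0.4049 → C = 84.84°
d = R·|Δφ| / |cos C| = 3437·0.03491 / 0.08993 = 1334 nmi

1334 nmi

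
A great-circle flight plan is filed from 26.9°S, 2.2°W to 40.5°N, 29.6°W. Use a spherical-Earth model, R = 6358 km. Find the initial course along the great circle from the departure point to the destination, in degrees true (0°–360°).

338.4°

N = sin Δλ·cos φ₂ = -0.3499;  D = cos φ₁ sin φ₂ − sin φ₁ cos φ₂ cos Δλ = +0.8846
initial course = atan2(N, D) = 338.42°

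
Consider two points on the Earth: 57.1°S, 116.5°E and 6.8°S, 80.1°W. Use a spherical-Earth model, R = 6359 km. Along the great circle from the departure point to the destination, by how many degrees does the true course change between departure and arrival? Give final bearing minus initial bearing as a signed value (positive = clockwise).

At departure: θ₁ = atan2(sin Δλ cos φ₂, cos φ₁ sin φ₂ − sin φ₁ cos φ₂ cos Δλ) = 161.81°
At arrival: θ₂ = atan2(sin Δλ cos φ₁, −cos φ₂ sin φ₁ + sin φ₂ cos φ₁ cos Δλ) = 9.83°
Δθ = θ₂ − θ₁ = -152.0°

-152.0°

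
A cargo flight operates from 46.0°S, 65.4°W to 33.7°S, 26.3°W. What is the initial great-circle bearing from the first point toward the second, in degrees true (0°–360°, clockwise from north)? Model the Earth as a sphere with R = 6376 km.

81.4°

N = sin Δλ·cos φ₂ = +0.5247;  D = cos φ₁ sin φ₂ − sin φ₁ cos φ₂ cos Δλ = +0.0790
initial course = atan2(N, D) = 81.44°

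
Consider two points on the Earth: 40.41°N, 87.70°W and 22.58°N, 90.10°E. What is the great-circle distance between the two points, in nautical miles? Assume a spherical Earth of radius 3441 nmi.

7025 nmi

cos σ = sin φ₁ sin φ₂ + cos φ₁ cos φ₂ cos Δλ
      = sin(40.41°)sin(22.58°) + cos(40.41°)cos(22.58°)cos(177.80°) = -0.4536
σ = 116.977° → d = Rσ = 3441·2.04163 = 7025 nmi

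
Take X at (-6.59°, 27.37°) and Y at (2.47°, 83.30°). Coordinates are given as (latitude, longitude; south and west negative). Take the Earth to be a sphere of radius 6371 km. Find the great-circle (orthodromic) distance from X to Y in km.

Haversine: a = sin²(Δφ/2)+cos φ₁ cos φ₂ sin²(Δλ/2) = 0.22448;  σ = 2·atan2(√a,√(1−a))
σ = 56.562° → d = Rσ = 6371·0.98719 = 6289 km

6289 km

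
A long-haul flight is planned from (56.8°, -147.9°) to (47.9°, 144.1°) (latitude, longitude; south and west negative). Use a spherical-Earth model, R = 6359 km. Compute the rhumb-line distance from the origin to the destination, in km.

4695 km

Δψ = ln[tan(π/4+φ₂/2)/tan(π/4+φ₁/2)] = -0.2554;  Δφ = -0.1553 rad,  Δλ = -1.1868 rad
q = Δφ/Δψ = 0.6081
d = R·√(Δφ² + q²Δλ²) = 6359·0.73829 = 4695 km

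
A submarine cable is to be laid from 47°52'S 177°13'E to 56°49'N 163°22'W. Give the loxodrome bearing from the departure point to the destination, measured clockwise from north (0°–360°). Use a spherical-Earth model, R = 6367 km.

8.9°

Meridional parts: M(φ₁)=-0.9540, M(φ₂)=+1.2108 → ΔM = +2.1648;  Δλ = +0.3389 rad
tan C = Δλ / ΔM = +0.1565 → C = 8.90°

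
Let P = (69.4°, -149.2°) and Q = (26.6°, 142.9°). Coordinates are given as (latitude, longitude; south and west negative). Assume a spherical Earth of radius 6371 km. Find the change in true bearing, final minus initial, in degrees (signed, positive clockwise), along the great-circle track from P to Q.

At departure: θ₁ = atan2(sin Δλ cos φ₂, cos φ₁ sin φ₂ − sin φ₁ cos φ₂ cos Δλ) = 259.25°
At arrival: θ₂ = atan2(sin Δλ cos φ₁, −cos φ₂ sin φ₁ + sin φ₂ cos φ₁ cos Δλ) = 202.74°
Δθ = θ₂ − θ₁ = -56.5°

-56.5°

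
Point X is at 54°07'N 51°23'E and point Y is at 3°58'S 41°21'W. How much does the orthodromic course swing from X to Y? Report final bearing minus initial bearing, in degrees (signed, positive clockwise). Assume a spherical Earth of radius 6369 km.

-53.9°

At departure: θ₁ = atan2(sin Δλ cos φ₂, cos φ₁ sin φ₂ − sin φ₁ cos φ₂ cos Δλ) = 269.88°
At arrival: θ₂ = atan2(sin Δλ cos φ₁, −cos φ₂ sin φ₁ + sin φ₂ cos φ₁ cos Δλ) = 215.98°
Δθ = θ₂ − θ₁ = -53.9°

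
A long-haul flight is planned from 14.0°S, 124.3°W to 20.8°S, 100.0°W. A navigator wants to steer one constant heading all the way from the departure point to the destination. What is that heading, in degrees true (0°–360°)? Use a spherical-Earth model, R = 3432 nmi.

106.4°

Meridional parts: M(φ₁)=-0.2468, M(φ₂)=-0.3713 → ΔM = -0.1245;  Δλ = +0.4241 rad
tan C = Δλ / ΔM = -3.4076 → C = 106.35°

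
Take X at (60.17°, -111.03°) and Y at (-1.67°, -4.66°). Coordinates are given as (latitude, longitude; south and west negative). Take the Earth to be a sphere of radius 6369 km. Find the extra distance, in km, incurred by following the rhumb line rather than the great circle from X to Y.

614 km

Great circle: cos σ = sin φ₁ sin φ₂ + cos φ₁ cos φ₂ cos Δλ,  σ = 1.7370 rad → d_gc = 11062.8 km
Rhumb line: Δψ = -1.3521, q = Δφ/Δψ = 0.7983, d_rh = R√(Δφ²+q²Δλ²) = 11676.7 km
Excess = 11676.7 − 11062.8 = 613.9 ≈ 614 km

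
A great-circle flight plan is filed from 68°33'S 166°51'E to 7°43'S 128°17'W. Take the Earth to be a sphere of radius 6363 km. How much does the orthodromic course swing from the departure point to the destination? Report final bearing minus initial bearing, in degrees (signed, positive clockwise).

At departure: θ₁ = atan2(sin Δλ cos φ₂, cos φ₁ sin φ₂ − sin φ₁ cos φ₂ cos Δλ) = 69.10°
At arrival: θ₂ = atan2(sin Δλ cos φ₁, −cos φ₂ sin φ₁ + sin φ₂ cos φ₁ cos Δλ) = 20.17°
Δθ = θ₂ − θ₁ = -48.9°

-48.9°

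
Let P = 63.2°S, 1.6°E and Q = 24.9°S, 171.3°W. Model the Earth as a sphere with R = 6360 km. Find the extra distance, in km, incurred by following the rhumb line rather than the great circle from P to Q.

Great circle: cos σ = sin φ₁ sin φ₂ + cos φ₁ cos φ₂ cos Δλ,  σ = 1.6008 rad → d_gc = 10181.2 km
Rhumb line: Δψ = +0.9856, q = Δφ/Δψ = 0.6783, d_rh = R√(Δφ²+q²Δλ²) = 13694.1 km
Excess = 13694.1 − 10181.2 = 3512.9 ≈ 3513 km

3513 km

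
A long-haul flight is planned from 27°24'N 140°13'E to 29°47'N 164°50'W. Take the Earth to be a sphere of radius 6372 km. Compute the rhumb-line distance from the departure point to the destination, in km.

5372 km

Δψ = ln[tan(π/4+φ₂/2)/tan(π/4+φ₁/2)] = +0.0474;  Δφ = +0.0416 rad,  Δλ = +0.9591 rad
q = Δφ/Δψ = 0.8780
d = R·√(Δφ² + q²Δλ²) = 6372·0.84303 = 5372 km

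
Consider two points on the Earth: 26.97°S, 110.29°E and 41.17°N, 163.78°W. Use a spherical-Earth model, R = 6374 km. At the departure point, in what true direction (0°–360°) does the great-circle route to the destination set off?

50.9°

N = sin Δλ·cos φ₂ = +0.7509;  D = cos φ₁ sin φ₂ − sin φ₁ cos φ₂ cos Δλ = +0.6109
initial course = atan2(N, D) = 50.87°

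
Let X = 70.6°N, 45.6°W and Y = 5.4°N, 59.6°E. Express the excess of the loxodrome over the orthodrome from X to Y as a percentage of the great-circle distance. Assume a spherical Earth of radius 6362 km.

7.7%

Great circle: σ = 1.5687 rad → d_gc = Rσ = 9980.3 km
Rhumb: Δφ = -1.1380, Δλ = +1.8361, Δψ = -1.6721, q = Δφ/Δψ = 0.6806 → d_rh = R√(Δφ²+q²Δλ²) = 10752.2 km
Excess = (10752.2 − 9980.3) / 9980.3 = 771.9 / 9980.3 = 7.73% ≈ 7.7%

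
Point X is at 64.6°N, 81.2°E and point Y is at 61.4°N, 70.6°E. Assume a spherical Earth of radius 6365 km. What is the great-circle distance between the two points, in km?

641 km

Haversine: a = sin²(Δφ/2)+cos φ₁ cos φ₂ sin²(Δλ/2) = 0.00253;  σ = 2·atan2(√a,√(1−a))
σ = 5.768° → d = Rσ = 6365·0.10067 = 641 km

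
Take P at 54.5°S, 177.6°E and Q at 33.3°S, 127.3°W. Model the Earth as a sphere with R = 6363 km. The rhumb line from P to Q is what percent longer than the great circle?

2.0%

Great circle: σ = 0.7603 rad → d_gc = Rσ = 4837.5 km
Rhumb: Δφ = +0.3700, Δλ = +0.9617, Δψ = +0.5221, q = Δφ/Δψ = 0.7087 → d_rh = R√(Δφ²+q²Δλ²) = 4934.3 km
Excess = (4934.3 − 4837.5) / 4837.5 = 96.8 / 4837.5 = 2.00% ≈ 2.0%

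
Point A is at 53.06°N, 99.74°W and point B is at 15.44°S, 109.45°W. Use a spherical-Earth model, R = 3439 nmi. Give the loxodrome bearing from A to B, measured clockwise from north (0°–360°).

187.1°

Meridional parts: M(φ₁)=+1.0966, M(φ₂)=-0.2728 → ΔM = -1.3694;  Δλ = -0.1695 rad
tan C = Δλ / ΔM = +0.1238 → C = 187.05°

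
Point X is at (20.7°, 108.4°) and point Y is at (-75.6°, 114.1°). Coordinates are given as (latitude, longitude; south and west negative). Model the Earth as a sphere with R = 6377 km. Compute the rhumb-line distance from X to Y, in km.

Δψ = ln[tan(π/4+φ₂/2)/tan(π/4+φ₁/2)] = -2.4383;  Δφ = -1.6808 rad,  Δλ = +0.0995 rad
q = Δφ/Δψ = 0.6893
d = R·√(Δφ² + q²Δλ²) = 6377·1.68215 = 10727 km

10727 km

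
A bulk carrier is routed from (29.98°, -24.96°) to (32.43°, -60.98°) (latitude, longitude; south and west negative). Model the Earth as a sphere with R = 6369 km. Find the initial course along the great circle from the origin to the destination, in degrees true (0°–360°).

θ = atan2( sin Δλ·cos φ₂ ,  cos φ₁ sin φ₂ − sin φ₁ cos φ₂ cos Δλ )
  = atan2(-0.4964, +0.1234) = 283.96°

284.0°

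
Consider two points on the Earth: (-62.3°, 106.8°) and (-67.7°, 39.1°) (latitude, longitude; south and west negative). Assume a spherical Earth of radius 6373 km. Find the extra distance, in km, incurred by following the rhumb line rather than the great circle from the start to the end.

Great circle: cos σ = sin φ₁ sin φ₂ + cos φ₁ cos φ₂ cos Δλ,  σ = 0.4819 rad → d_gc = 3071.29 km
Rhumb line: Δψ = -0.2239, q = Δφ/Δψ = 0.4210, d_rh = R√(Δφ²+q²Δλ²) = 3226.77 km
Excess = 3226.77 − 3071.29 = 155.48 ≈ 155 km

155 km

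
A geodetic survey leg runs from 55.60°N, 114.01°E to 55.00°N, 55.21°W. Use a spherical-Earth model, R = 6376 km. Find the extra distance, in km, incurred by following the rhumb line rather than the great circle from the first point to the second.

Great circle: cos σ = sin φ₁ sin φ₂ + cos φ₁ cos φ₂ cos Δλ,  σ = 1.2051 rad → d_gc = 7684.0 km
Rhumb line: Δψ = -0.0184, q = Δφ/Δψ = 0.5693, d_rh = R√(Δφ²+q²Δλ²) = 10720.2 km
Excess = 10720.2 − 7684.0 = 3036.2 ≈ 3036 km

3036 km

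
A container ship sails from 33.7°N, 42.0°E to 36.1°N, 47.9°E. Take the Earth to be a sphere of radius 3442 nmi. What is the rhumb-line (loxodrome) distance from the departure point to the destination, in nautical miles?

324 nmi

Rhumb course C = atan2(Δλ, Δψ) with Δψ = ln[tan(π/4+φ₂/2)/tan(π/4+φ₁/2)] = +0.0511, Δλ = +0.1030 → C = 63.62°
d = R·|Δφ| / |cos C| = 3442·0.04189 / 0.44438 = 324 nmi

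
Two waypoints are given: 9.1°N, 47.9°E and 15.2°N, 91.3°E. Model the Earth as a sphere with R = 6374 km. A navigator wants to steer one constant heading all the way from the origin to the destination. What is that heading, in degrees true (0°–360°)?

Δψ = ln[tan(π/4+φ₂/2)/tan(π/4+φ₁/2)] = +0.1090
Δλ = +0.7575 rad (taken the short way round)
course = atan2(Δλ, Δψ) = 81.81°

81.8°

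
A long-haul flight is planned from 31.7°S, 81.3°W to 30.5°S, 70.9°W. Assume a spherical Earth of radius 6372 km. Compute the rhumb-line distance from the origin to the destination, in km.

999 km

Δψ = ln[tan(π/4+φ₂/2)/tan(π/4+φ₁/2)] = +0.0245;  Δφ = +0.0209 rad,  Δλ = +0.1815 rad
q = Δφ/Δψ = 0.8562
d = R·√(Δφ² + q²Δλ²) = 6372·0.15682 = 999 km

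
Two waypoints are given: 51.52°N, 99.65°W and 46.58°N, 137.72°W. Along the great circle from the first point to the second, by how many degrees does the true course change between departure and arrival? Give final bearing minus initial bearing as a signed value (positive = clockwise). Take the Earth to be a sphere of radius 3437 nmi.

Initial bearing θ₁ = atan2(sin Δλ cos φ₂, cos φ₁ sin φ₂ − sin φ₁ cos φ₂ cos Δλ) = 273.83°
Final bearing θ₂ = (initial bearing from the destination back to the start) + 180° = 244.59°
Δθ = θ₂ − θ₁ = -29.2°

-29.2°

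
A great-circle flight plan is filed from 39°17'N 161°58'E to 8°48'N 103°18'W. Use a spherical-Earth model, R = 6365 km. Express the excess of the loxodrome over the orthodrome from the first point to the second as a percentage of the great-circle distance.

Great circle: σ = 1.5370 rad → d_gc = Rσ = 9783.3 km
Rhumb: Δφ = -0.5320, Δλ = +1.6534, Δψ = -0.5925, q = Δφ/Δψ = 0.8980 → d_rh = R√(Δφ²+q²Δλ²) = 10038.9 km
Excess = (10038.9 − 9783.3) / 9783.3 = 255.6 / 9783.3 = 2.61% ≈ 2.6%

2.6%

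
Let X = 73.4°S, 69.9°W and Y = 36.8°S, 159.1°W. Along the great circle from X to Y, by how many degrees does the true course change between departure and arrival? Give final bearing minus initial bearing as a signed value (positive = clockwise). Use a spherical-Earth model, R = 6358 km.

Initial bearing θ₁ = atan2(sin Δλ cos φ₂, cos φ₁ sin φ₂ − sin φ₁ cos φ₂ cos Δλ) = 258.67°
Final bearing θ₂ = (initial bearing from the destination back to the start) + 180° = 339.52°
Δθ = θ₂ − θ₁ = +80.9°

+80.9°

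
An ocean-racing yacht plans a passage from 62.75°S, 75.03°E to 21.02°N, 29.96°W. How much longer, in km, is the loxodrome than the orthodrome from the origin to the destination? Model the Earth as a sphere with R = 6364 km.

484 km

Great circle: cos σ = sin φ₁ sin φ₂ + cos φ₁ cos φ₂ cos Δλ,  σ = 2.0147 rad → d_gc = 12821.3 km
Rhumb line: Δψ = +1.7926, q = Δφ/Δψ = 0.8156, d_rh = R√(Δφ²+q²Δλ²) = 13305.6 km
Excess = 13305.6 − 12821.3 = 484.3 ≈ 484 km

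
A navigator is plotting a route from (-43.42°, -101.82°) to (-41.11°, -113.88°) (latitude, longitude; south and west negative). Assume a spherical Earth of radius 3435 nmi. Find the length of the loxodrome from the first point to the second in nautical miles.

553 nmi

Rhumb course C = atan2(Δλ, Δψ) with Δψ = ln[tan(π/4+φ₂/2)/tan(π/4+φ₁/2)] = +0.0545, Δλ = -0.2105 → C = 284.51°
d = R·|Δφ| / |cos C| = 3435·0.04032 / 0.25061 = 553 nmi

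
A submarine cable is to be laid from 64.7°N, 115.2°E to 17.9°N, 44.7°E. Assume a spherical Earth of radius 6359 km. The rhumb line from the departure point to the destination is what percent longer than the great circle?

Great circle: σ = 1.1444 rad → d_gc = Rσ = 7277.0 km
Rhumb: Δφ = -0.8168, Δλ = -1.2305, Δψ = -1.1765, q = Δφ/Δψ = 0.6943 → d_rh = R√(Δφ²+q²Δλ²) = 7515.9 km
Excess = (7515.9 − 7277.0) / 7277.0 = 238.9 / 7277.0 = 3.28% ≈ 3.3%

3.3%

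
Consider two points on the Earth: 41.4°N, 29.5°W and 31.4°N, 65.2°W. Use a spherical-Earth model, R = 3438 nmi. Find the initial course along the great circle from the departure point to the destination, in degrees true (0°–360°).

θ = atan2( sin Δλ·cos φ₂ ,  cos φ₁ sin φ₂ − sin φ₁ cos φ₂ cos Δλ )
  = atan2(-0.4981, -0.0676) = 262.27°

262.3°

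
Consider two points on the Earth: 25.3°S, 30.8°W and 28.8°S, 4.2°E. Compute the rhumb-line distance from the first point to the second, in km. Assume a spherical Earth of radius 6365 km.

3484 km

Δψ = ln[tan(π/4+φ₂/2)/tan(π/4+φ₁/2)] = -0.0686;  Δφ = -0.0611 rad,  Δλ = +0.6109 rad
q = Δφ/Δψ = 0.8904
d = R·√(Δφ² + q²Δλ²) = 6365·0.54733 = 3484 km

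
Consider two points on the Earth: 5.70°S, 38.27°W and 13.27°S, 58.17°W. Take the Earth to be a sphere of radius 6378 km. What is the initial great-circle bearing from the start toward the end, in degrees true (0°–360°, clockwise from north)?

247.5°

N = sin Δλ·cos φ₂ = -0.3313;  D = cos φ₁ sin φ₂ − sin φ₁ cos φ₂ cos Δλ = -0.1375
initial course = atan2(N, D) = 247.46°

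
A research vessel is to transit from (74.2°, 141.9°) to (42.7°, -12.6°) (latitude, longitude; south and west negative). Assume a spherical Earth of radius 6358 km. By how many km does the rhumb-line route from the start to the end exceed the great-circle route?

Great circle: cos σ = sin φ₁ sin φ₂ + cos φ₁ cos φ₂ cos Δλ,  σ = 1.0793 rad → d_gc = 6862.3 km
Rhumb line: Δψ = -1.1493, q = Δφ/Δψ = 0.4784, d_rh = R√(Δφ²+q²Δλ²) = 8915.1 km
Excess = 8915.1 − 6862.3 = 2052.8 ≈ 2053 km

2053 km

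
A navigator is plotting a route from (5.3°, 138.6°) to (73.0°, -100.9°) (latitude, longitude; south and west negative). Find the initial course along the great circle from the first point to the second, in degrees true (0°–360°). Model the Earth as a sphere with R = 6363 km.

N = sin Δλ·cos φ₂ = +0.2519;  D = cos φ₁ sin φ₂ − sin φ₁ cos φ₂ cos Δλ = +0.9659
initial course = atan2(N, D) = 14.62°

14.6°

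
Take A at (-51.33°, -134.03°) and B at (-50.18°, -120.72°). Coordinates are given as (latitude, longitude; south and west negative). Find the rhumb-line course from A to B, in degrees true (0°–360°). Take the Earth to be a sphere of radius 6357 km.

Meridional parts: M(φ₁)=-1.0473, M(φ₂)=-1.0156 → ΔM = +0.0317;  Δλ = +0.2323 rad
tan C = Δλ / ΔM = +7.3216 → C = 82.22°

82.2°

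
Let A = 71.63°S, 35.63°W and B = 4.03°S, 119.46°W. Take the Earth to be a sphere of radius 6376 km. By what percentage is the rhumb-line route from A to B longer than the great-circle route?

4.6%

Great circle: σ = 1.4701 rad → d_gc = Rσ = 9373.6 km
Rhumb: Δφ = +1.1798, Δλ = -1.4631, Δψ = +1.7516, q = Δφ/Δψ = 0.6736 → d_rh = R√(Δφ²+q²Δλ²) = 9801.7 km
Excess = (9801.7 − 9373.6) / 9373.6 = 428.1 / 9373.6 = 4.57% ≈ 4.6%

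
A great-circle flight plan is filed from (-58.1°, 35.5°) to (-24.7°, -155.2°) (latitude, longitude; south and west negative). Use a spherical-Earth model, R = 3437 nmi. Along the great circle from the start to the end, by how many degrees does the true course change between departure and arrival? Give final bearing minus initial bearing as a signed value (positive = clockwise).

-164.6°

Initial bearing θ₁ = atan2(sin Δλ cos φ₂, cos φ₁ sin φ₂ − sin φ₁ cos φ₂ cos Δλ) = 170.22°
Final bearing θ₂ = (initial bearing from the destination back to the start) + 180° = 5.67°
Δθ = θ₂ − θ₁ = -164.6°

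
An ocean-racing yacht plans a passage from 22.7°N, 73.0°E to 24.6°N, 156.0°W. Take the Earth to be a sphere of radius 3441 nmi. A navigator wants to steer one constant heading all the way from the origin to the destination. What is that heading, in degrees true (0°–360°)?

Meridional parts: M(φ₁)=+0.4070, M(φ₂)=+0.4432 → ΔM = +0.0362;  Δλ = +2.2864 rad
tan C = Δλ / ΔM = +63.1527 → C = 89.09°

89.1°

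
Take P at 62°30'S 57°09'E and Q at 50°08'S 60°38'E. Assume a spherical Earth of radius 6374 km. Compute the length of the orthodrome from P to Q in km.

1392 km

cos σ = sin φ₁ sin φ₂ + cos φ₁ cos φ₂ cos Δλ
      = sin(-62.50°)sin(-50.13°) + cos(-62.50°)cos(-50.13°)cos(3.48°) = 0.9763
σ = 12.512° → d = Rσ = 6374·0.21838 = 1392 km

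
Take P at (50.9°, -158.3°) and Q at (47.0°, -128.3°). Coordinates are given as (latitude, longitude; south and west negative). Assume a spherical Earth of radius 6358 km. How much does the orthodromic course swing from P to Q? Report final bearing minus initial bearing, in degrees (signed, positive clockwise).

+22.9°

Initial bearing θ₁ = atan2(sin Δλ cos φ₂, cos φ₁ sin φ₂ − sin φ₁ cos φ₂ cos Δλ) = 89.51°
Final bearing θ₂ = (initial bearing from the destination back to the start) + 180° = 112.37°
Δθ = θ₂ − θ₁ = +22.9°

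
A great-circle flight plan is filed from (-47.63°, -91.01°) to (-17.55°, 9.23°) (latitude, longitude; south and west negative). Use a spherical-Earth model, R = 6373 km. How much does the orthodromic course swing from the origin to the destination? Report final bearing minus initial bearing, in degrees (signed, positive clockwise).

At departure: θ₁ = atan2(sin Δλ cos φ₂, cos φ₁ sin φ₂ − sin φ₁ cos φ₂ cos Δλ) = 109.29°
At arrival: θ₂ = atan2(sin Δλ cos φ₁, −cos φ₂ sin φ₁ + sin φ₂ cos φ₁ cos Δλ) = 41.85°
Δθ = θ₂ − θ₁ = -67.4°

-67.4°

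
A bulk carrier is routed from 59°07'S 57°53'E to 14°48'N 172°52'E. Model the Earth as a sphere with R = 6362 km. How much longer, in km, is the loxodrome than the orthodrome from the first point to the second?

626 km

Great circle: cos σ = sin φ₁ sin φ₂ + cos φ₁ cos φ₂ cos Δλ,  σ = 2.0140 rad → d_gc = 12813.0 km
Rhumb line: Δψ = +1.5478, q = Δφ/Δψ = 0.8335, d_rh = R√(Δφ²+q²Δλ²) = 13439.3 km
Excess = 13439.3 − 12813.0 = 626.3 ≈ 626 km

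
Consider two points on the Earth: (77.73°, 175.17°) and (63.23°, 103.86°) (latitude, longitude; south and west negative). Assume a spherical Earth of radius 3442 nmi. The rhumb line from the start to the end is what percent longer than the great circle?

5.9%

Great circle: σ = 0.4439 rad → d_gc = Rσ = 1527.8 nmi
Rhumb: Δφ = -0.2531, Δλ = -1.2446, Δψ = -0.7947, q = Δφ/Δψ = 0.3184 → d_rh = R√(Δφ²+q²Δλ²) = 1618.6 nmi
Excess = (1618.6 − 1527.8) / 1527.8 = 90.8 / 1527.8 = 5.94% ≈ 5.9%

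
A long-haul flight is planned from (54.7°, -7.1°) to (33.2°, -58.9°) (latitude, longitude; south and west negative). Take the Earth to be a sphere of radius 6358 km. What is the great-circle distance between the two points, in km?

4634 km

cos σ = sin φ₁ sin φ₂ + cos φ₁ cos φ₂ cos Δλ
      = sin(54.70°)sin(33.20°) + cos(54.70°)cos(33.20°)cos(-51.80°) = 0.7459
σ = 41.763° → d = Rσ = 6358·0.72890 = 4634 km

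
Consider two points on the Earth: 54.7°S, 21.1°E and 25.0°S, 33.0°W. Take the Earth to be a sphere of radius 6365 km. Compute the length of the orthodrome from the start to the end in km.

cos σ = sin φ₁ sin φ₂ + cos φ₁ cos φ₂ cos Δλ
      = sin(-54.70°)sin(-25.00°) + cos(-54.70°)cos(-25.00°)cos(-54.10°) = 0.6520
σ = 49.307° → d = Rσ = 6365·0.86057 = 5478 km

5478 km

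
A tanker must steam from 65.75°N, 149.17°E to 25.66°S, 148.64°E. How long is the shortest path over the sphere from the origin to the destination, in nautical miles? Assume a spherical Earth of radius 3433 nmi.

5477 nmi

Haversine: a = sin²(Δφ/2)+cos φ₁ cos φ₂ sin²(Δλ/2) = 0.51231;  σ = 2·atan2(√a,√(1−a))
σ = 91.411° → d = Rσ = 3433·1.59542 = 5477 nmi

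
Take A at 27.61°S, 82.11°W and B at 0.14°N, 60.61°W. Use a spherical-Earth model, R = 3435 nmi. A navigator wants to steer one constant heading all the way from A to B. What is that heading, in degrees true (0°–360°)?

36.7°

Δψ = ln[tan(π/4+φ₂/2)/tan(π/4+φ₁/2)] = +0.5041
Δλ = +0.3752 rad (taken the short way round)
course = atan2(Δλ, Δψ) = 36.66°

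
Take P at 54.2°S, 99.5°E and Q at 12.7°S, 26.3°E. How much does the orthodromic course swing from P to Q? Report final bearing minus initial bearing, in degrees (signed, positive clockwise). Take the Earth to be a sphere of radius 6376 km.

+47.3°

Initial bearing θ₁ = atan2(sin Δλ cos φ₂, cos φ₁ sin φ₂ − sin φ₁ cos φ₂ cos Δλ) = 276.12°
Final bearing θ₂ = (initial bearing from the destination back to the start) + 180° = 323.40°
Δθ = θ₂ − θ₁ = +47.3°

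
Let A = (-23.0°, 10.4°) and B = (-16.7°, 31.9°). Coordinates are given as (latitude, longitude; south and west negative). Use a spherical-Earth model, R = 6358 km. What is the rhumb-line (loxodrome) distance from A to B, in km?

Δψ = ln[tan(π/4+φ₂/2)/tan(π/4+φ₁/2)] = +0.1170;  Δφ = +0.1100 rad,  Δλ = +0.3752 rad
q = Δφ/Δψ = 0.9400
d = R·√(Δφ² + q²Δλ²) = 6358·0.36947 = 2349 km

2349 km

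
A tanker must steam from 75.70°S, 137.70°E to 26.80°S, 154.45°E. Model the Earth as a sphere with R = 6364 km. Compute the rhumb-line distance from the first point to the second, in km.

5522 km

Rhumb course C = atan2(Δλ, Δψ) with Δψ = ln[tan(π/4+φ₂/2)/tan(π/4+φ₁/2)] = +1.5901, Δλ = +0.2923 → C = 10.42°
d = R·|Δφ| / |cos C| = 6364·0.85347 / 0.98352 = 5522 km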